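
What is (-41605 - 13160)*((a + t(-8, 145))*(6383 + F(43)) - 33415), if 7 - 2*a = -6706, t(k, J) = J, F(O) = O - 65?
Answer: -2435906290545/2 ≈ -1.2180e+12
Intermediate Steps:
F(O) = -65 + O
a = 6713/2 (a = 7/2 - ½*(-6706) = 7/2 + 3353 = 6713/2 ≈ 3356.5)
(-41605 - 13160)*((a + t(-8, 145))*(6383 + F(43)) - 33415) = (-41605 - 13160)*((6713/2 + 145)*(6383 + (-65 + 43)) - 33415) = -54765*(7003*(6383 - 22)/2 - 33415) = -54765*((7003/2)*6361 - 33415) = -54765*(44546083/2 - 33415) = -54765*44479253/2 = -2435906290545/2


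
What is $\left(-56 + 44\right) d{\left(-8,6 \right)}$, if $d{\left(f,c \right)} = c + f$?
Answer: $24$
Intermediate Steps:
$\left(-56 + 44\right) d{\left(-8,6 \right)} = \left(-56 + 44\right) \left(6 - 8\right) = \left(-12\right) \left(-2\right) = 24$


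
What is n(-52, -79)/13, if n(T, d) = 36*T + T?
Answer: -148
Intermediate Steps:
n(T, d) = 37*T
n(-52, -79)/13 = (37*(-52))/13 = (1/13)*(-1924) = -148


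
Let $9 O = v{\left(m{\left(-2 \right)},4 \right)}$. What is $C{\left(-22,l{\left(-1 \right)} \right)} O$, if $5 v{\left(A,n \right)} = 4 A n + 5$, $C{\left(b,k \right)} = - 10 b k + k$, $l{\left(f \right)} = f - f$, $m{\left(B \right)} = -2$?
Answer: $0$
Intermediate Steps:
$l{\left(f \right)} = 0$
$C{\left(b,k \right)} = k - 10 b k$ ($C{\left(b,k \right)} = - 10 b k + k = k - 10 b k$)
$v{\left(A,n \right)} = 1 + \frac{4 A n}{5}$ ($v{\left(A,n \right)} = \frac{4 A n + 5}{5} = \frac{5 + 4 A n}{5} = 1 + \frac{4 A n}{5}$)
$O = - \frac{3}{5}$ ($O = \frac{1 + \frac{4}{5} \left(-2\right) 4}{9} = \frac{1 - \frac{32}{5}}{9} = \frac{1}{9} \left(- \frac{27}{5}\right) = - \frac{3}{5} \approx -0.6$)
$C{\left(-22,l{\left(-1 \right)} \right)} O = 0 \left(1 - -220\right) \left(- \frac{3}{5}\right) = 0 \left(1 + 220\right) \left(- \frac{3}{5}\right) = 0 \cdot 221 \left(- \frac{3}{5}\right) = 0 \left(- \frac{3}{5}\right) = 0$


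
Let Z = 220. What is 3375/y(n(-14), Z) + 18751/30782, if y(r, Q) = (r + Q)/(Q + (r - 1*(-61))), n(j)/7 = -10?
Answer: 73078148/15391 ≈ 4748.1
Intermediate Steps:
n(j) = -70 (n(j) = 7*(-10) = -70)
y(r, Q) = (Q + r)/(61 + Q + r) (y(r, Q) = (Q + r)/(Q + (r + 61)) = (Q + r)/(Q + (61 + r)) = (Q + r)/(61 + Q + r))
3375/y(n(-14), Z) + 18751/30782 = 3375/(((220 - 70)/(61 + 220 - 70))) + 18751/30782 = 3375/((150/211)) + 18751*(1/30782) = 3375/(((1/211)*150)) + 18751/30782 = 3375/(150/211) + 18751/30782 = 3375*(211/150) + 18751/30782 = 9495/2 + 18751/30782 = 73078148/15391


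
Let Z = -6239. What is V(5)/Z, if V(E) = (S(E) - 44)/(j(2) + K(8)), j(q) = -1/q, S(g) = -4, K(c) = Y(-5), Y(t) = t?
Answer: -96/68629 ≈ -0.0013988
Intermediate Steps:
K(c) = -5
V(E) = 96/11 (V(E) = (-4 - 44)/(-1/2 - 5) = -48/(-1*½ - 5) = -48/(-½ - 5) = -48/(-11/2) = -48*(-2/11) = 96/11)
V(5)/Z = (96/11)/(-6239) = (96/11)*(-1/6239) = -96/68629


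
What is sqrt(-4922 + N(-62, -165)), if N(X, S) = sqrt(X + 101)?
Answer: sqrt(-4922 + sqrt(39)) ≈ 70.112*I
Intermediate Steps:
N(X, S) = sqrt(101 + X)
sqrt(-4922 + N(-62, -165)) = sqrt(-4922 + sqrt(101 - 62)) = sqrt(-4922 + sqrt(39))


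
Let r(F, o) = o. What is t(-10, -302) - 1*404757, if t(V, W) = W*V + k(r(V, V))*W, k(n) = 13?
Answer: -405663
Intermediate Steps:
t(V, W) = 13*W + V*W (t(V, W) = W*V + 13*W = V*W + 13*W = 13*W + V*W)
t(-10, -302) - 1*404757 = -302*(13 - 10) - 1*404757 = -302*3 - 404757 = -906 - 404757 = -405663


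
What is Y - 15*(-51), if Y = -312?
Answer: 453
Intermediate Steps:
Y - 15*(-51) = -312 - 15*(-51) = -312 - 1*(-765) = -312 + 765 = 453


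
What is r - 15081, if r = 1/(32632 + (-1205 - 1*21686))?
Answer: -146904020/9741 ≈ -15081.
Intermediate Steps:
r = 1/9741 (r = 1/(32632 + (-1205 - 21686)) = 1/(32632 - 22891) = 1/9741 ≈ 0.00010266)
r - 15081 = 1/9741 - 15081 = -146904020/9741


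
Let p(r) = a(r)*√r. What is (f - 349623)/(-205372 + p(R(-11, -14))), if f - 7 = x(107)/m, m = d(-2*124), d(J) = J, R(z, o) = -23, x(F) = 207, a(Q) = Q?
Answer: 4451693531425/2615015574162 - 1994214425*I*√23/10460062296648 ≈ 1.7024 - 0.00091433*I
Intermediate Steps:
p(r) = r^(3/2) (p(r) = r*√r = r^(3/2))
m = -248 (m = -2*124 = -248)
f = 1529/248 (f = 7 + 207/(-248) = 7 + 207*(-1/248) = 7 - 207/248 = 1529/248 ≈ 6.1653)
(f - 349623)/(-205372 + p(R(-11, -14))) = (1529/248 - 349623)/(-205372 + (-23)^(3/2)) = -86704975/(248*(-205372 - 23*I*√23))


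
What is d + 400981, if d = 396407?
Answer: 797388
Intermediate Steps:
d + 400981 = 396407 + 400981 = 797388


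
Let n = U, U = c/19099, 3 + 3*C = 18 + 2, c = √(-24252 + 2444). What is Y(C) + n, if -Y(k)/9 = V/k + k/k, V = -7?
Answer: 36/17 + 4*I*√1363/19099 ≈ 2.1176 + 0.0077321*I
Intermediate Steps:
c = 4*I*√1363 (c = √(-21808) = 4*I*√1363 ≈ 147.68*I)
C = 17/3 (C = -1 + (18 + 2)/3 = -1 + (⅓)*20 = -1 + 20/3 = 17/3 ≈ 5.6667)
U = 4*I*√1363/19099 (U = (4*I*√1363)/19099 = (4*I*√1363)*(1/19099) = 4*I*√1363/19099 ≈ 0.0077321*I)
Y(k) = -9 + 63/k (Y(k) = -9*(-7/k + k/k) = -9*(-7/k + 1) = -9*(1 - 7/k) = -9 + 63/k)
n = 4*I*√1363/19099 ≈ 0.0077321*I
Y(C) + n = (-9 + 63/(17/3)) + 4*I*√1363/19099 = (-9 + 63*(3/17)) + 4*I*√1363/19099 = (-9 + 189/17) + 4*I*√1363/19099 = 36/17 + 4*I*√1363/19099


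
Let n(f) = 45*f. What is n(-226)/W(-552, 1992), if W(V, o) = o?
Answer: -1695/332 ≈ -5.1054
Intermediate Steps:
n(-226)/W(-552, 1992) = (45*(-226))/1992 = -10170*1/1992 = -1695/332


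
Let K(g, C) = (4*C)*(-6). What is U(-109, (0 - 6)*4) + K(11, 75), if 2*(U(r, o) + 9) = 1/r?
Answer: -394363/218 ≈ -1809.0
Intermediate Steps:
U(r, o) = -9 + 1/(2*r)
K(g, C) = -24*C
U(-109, (0 - 6)*4) + K(11, 75) = (-9 + (½)/(-109)) - 24*75 = (-9 + (½)*(-1/109)) - 1800 = (-9 - 1/218) - 1800 = -1963/218 - 1800 = -394363/218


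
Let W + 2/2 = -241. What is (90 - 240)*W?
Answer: 36300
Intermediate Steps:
W = -242 (W = -1 - 241 = -242)
(90 - 240)*W = (90 - 240)*(-242) = -150*(-242) = 36300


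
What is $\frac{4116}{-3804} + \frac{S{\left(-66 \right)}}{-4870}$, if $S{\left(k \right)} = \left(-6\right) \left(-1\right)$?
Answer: $- \frac{836156}{771895} \approx -1.0833$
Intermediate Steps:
$S{\left(k \right)} = 6$
$\frac{4116}{-3804} + \frac{S{\left(-66 \right)}}{-4870} = \frac{4116}{-3804} + \frac{6}{-4870} = 4116 \left(- \frac{1}{3804}\right) + 6 \left(- \frac{1}{4870}\right) = - \frac{343}{317} - \frac{3}{2435} = - \frac{836156}{771895}$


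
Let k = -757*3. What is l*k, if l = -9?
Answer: 20439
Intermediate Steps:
k = -2271
l*k = -9*(-2271) = 20439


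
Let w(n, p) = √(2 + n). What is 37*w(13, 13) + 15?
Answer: 15 + 37*√15 ≈ 158.30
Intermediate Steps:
37*w(13, 13) + 15 = 37*√(2 + 13) + 15 = 37*√15 + 15 = 15 + 37*√15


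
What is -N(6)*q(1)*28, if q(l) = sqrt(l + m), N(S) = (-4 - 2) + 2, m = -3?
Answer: 112*I*sqrt(2) ≈ 158.39*I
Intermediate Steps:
N(S) = -4 (N(S) = -6 + 2 = -4)
q(l) = sqrt(-3 + l) (q(l) = sqrt(l - 3) = sqrt(-3 + l))
-N(6)*q(1)*28 = -(-4*sqrt(-3 + 1))*28 = -(-4*I*sqrt(2))*28 = -(-112)*I*sqrt(2) = 112*I*sqrt(2)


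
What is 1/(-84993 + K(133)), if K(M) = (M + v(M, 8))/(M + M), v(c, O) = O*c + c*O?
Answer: -2/169969 ≈ -1.1767e-5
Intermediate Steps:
v(c, O) = 2*O*c (v(c, O) = O*c + O*c = 2*O*c)
K(M) = 17/2 (K(M) = (M + 2*8*M)/(M + M) = (M + 16*M)/((2*M)) = (17*M)*(1/(2*M)) = 17/2)
1/(-84993 + K(133)) = 1/(-84993 + 17/2) = 1/(-169969/2) = -2/169969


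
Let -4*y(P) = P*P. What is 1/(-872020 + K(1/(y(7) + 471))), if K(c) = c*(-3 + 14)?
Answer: -1835/1600156656 ≈ -1.1468e-6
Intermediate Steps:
y(P) = -P**2/4 (y(P) = -P*P/4 = -P**2/4)
K(c) = 11*c (K(c) = c*11 = 11*c)
1/(-872020 + K(1/(y(7) + 471))) = 1/(-872020 + 11/(-1/4*7**2 + 471)) = 1/(-872020 + 11/(-1/4*49 + 471)) = 1/(-872020 + 11/(-49/4 + 471)) = 1/(-872020 + 11/(1835/4)) = 1/(-872020 + 11*(4/1835)) = 1/(-872020 + 44/1835) = 1/(-1600156656/1835) = -1835/1600156656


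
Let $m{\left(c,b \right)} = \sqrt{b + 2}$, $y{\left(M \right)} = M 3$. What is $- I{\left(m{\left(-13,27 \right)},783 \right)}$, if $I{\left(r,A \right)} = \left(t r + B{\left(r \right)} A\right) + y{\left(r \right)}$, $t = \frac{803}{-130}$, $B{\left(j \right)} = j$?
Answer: $- \frac{101377 \sqrt{29}}{130} \approx -4199.5$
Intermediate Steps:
$y{\left(M \right)} = 3 M$
$t = - \frac{803}{130}$ ($t = 803 \left(- \frac{1}{130}\right) = - \frac{803}{130} \approx -6.1769$)
$m{\left(c,b \right)} = \sqrt{2 + b}$
$I{\left(r,A \right)} = - \frac{413 r}{130} + A r$ ($I{\left(r,A \right)} = \left(- \frac{803 r}{130} + r A\right) + 3 r = \left(- \frac{803 r}{130} + A r\right) + 3 r = - \frac{413 r}{130} + A r$)
$- I{\left(m{\left(-13,27 \right)},783 \right)} = - \frac{\sqrt{2 + 27} \left(-413 + 130 \cdot 783\right)}{130} = - \frac{\sqrt{29} \left(-413 + 101790\right)}{130} = - \frac{\sqrt{29} \cdot 101377}{130} = - \frac{101377 \sqrt{29}}{130}$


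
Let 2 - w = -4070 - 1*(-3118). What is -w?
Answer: -954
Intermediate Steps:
w = 954 (w = 2 - (-4070 - 1*(-3118)) = 2 - (-4070 + 3118) = 2 - 1*(-952) = 2 + 952 = 954)
-w = -1*954 = -954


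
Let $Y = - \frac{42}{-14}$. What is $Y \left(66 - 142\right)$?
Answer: $-228$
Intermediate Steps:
$Y = 3$ ($Y = \left(-42\right) \left(- \frac{1}{14}\right) = 3$)
$Y \left(66 - 142\right) = 3 \left(66 - 142\right) = 3 \left(-76\right) = -228$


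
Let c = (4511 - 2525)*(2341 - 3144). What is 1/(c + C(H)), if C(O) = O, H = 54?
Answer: -1/1594704 ≈ -6.2708e-7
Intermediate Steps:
c = -1594758 (c = 1986*(-803) = -1594758)
1/(c + C(H)) = 1/(-1594758 + 54) = 1/(-1594704) = -1/1594704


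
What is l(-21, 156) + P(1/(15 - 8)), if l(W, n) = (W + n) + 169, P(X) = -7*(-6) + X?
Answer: 2423/7 ≈ 346.14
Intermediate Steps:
P(X) = 42 + X
l(W, n) = 169 + W + n
l(-21, 156) + P(1/(15 - 8)) = (169 - 21 + 156) + (42 + 1/(15 - 8)) = 304 + (42 + 1/7) = 304 + (42 + ⅐) = 304 + 295/7 = 2423/7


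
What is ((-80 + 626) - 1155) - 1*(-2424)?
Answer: 1815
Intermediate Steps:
((-80 + 626) - 1155) - 1*(-2424) = (546 - 1155) + 2424 = -609 + 2424 = 1815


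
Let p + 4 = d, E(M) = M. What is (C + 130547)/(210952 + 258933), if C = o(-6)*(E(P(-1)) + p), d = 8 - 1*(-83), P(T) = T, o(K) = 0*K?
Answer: 130547/469885 ≈ 0.27783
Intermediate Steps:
o(K) = 0
d = 91 (d = 8 + 83 = 91)
p = 87 (p = -4 + 91 = 87)
C = 0 (C = 0*(-1 + 87) = 0*86 = 0)
(C + 130547)/(210952 + 258933) = (0 + 130547)/(210952 + 258933) = 130547/469885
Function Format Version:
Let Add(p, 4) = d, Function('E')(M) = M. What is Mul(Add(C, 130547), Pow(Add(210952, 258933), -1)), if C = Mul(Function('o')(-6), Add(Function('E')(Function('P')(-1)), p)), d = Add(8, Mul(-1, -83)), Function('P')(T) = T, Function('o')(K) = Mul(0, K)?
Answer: Rational(130547, 469885) ≈ 0.27783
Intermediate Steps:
Function('o')(K) = 0
d = 91 (d = Add(8, 83) = 91)
p = 87 (p = Add(-4, 91) = 87)
C = 0 (C = Mul(0, Add(-1, 87)) = Mul(0, 86) = 0)
Mul(Add(C, 130547), Pow(Add(210952, 258933), -1)) = Mul(Add(0, 130547), Pow(Add(210952, 258933), -1)) = Mul(130547, Pow(469885, -1)) = Mul(130547, Rational(1, 469885)) = Rational(130547, 469885)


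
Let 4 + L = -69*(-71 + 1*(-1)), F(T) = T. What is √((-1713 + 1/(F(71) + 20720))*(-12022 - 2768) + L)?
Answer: 4*√2368882612286/1223 ≈ 5033.9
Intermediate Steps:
L = 4964 (L = -4 - 69*(-71 + 1*(-1)) = -4 - 69*(-71 - 1) = -4 - 69*(-72) = -4 + 4968 = 4964)
√((-1713 + 1/(F(71) + 20720))*(-12022 - 2768) + L) = √((-1713 + 1/(71 + 20720))*(-12022 - 2768) + 4964) = √((-1713 + 1/20791)*(-14790) + 4964) = √(-35614982/20791*(-14790) + 4964) = √(30985034340/1223 + 4964) = √(30991105312/1223) = 4*√2368882612286/1223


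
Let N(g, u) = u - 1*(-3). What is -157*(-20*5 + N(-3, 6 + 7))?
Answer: 13188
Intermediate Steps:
N(g, u) = 3 + u (N(g, u) = u + 3 = 3 + u)
-157*(-20*5 + N(-3, 6 + 7)) = -157*(-20*5 + (3 + (6 + 7))) = -157*(-100 + (3 + 13)) = -157*(-100 + 16) = -157*(-84) = 13188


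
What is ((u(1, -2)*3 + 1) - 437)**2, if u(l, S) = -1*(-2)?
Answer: 184900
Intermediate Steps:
u(l, S) = 2
((u(1, -2)*3 + 1) - 437)**2 = ((2*3 + 1) - 437)**2 = ((6 + 1) - 437)**2 = (7 - 437)**2 = (-430)**2 = 184900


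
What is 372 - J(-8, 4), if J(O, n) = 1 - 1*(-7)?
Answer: 364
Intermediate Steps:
J(O, n) = 8 (J(O, n) = 1 + 7 = 8)
372 - J(-8, 4) = 372 - 1*8 = 372 - 8 = 364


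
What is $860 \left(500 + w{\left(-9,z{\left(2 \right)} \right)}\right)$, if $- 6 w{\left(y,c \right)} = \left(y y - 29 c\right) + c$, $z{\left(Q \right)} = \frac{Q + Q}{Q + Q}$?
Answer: $\frac{1267210}{3} \approx 4.224 \cdot 10^{5}$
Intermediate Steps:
$z{\left(Q \right)} = 1$ ($z{\left(Q \right)} = \frac{2 Q}{2 Q} = 2 Q \frac{1}{2 Q} = 1$)
$w{\left(y,c \right)} = - \frac{y^{2}}{6} + \frac{14 c}{3}$ ($w{\left(y,c \right)} = - \frac{\left(y y - 29 c\right) + c}{6} = - \frac{\left(y^{2} - 29 c\right) + c}{6} = - \frac{y^{2} - 28 c}{6} = - \frac{y^{2}}{6} + \frac{14 c}{3}$)
$860 \left(500 + w{\left(-9,z{\left(2 \right)} \right)}\right) = 860 \left(500 + \left(- \frac{\left(-9\right)^{2}}{6} + \frac{14}{3} \cdot 1\right)\right) = 860 \left(500 + \left(\left(- \frac{1}{6}\right) 81 + \frac{14}{3}\right)\right) = 860 \left(500 + \left(- \frac{27}{2} + \frac{14}{3}\right)\right) = 860 \left(500 - \frac{53}{6}\right) = 860 \cdot \frac{2947}{6} = \frac{1267210}{3}$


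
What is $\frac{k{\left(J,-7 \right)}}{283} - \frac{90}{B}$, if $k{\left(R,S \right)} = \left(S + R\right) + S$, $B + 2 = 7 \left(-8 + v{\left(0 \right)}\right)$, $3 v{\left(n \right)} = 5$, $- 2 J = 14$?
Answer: $\frac{73491}{39337} \approx 1.8682$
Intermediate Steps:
$J = -7$ ($J = \left(- \frac{1}{2}\right) 14 = -7$)
$v{\left(n \right)} = \frac{5}{3}$ ($v{\left(n \right)} = \frac{1}{3} \cdot 5 = \frac{5}{3}$)
$B = - \frac{139}{3}$ ($B = -2 + 7 \left(-8 + \frac{5}{3}\right) = -2 + 7 \left(- \frac{19}{3}\right) = -2 - \frac{133}{3} = - \frac{139}{3} \approx -46.333$)
$k{\left(R,S \right)} = R + 2 S$ ($k{\left(R,S \right)} = \left(R + S\right) + S = R + 2 S$)
$\frac{k{\left(J,-7 \right)}}{283} - \frac{90}{B} = \frac{-7 + 2 \left(-7\right)}{283} - \frac{90}{- \frac{139}{3}} = \left(-7 - 14\right) \frac{1}{283} - - \frac{270}{139} = \left(-21\right) \frac{1}{283} + \frac{270}{139} = - \frac{21}{283} + \frac{270}{139} = \frac{73491}{39337}$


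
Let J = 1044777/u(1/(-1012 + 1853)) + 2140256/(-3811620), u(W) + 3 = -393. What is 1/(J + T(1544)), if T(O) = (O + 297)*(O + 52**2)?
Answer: 41927820/327788724611479 ≈ 1.2791e-7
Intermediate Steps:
T(O) = (297 + O)*(2704 + O) (T(O) = (297 + O)*(O + 2704) = (297 + O)*(2704 + O))
u(W) = -396 (u(W) = -3 - 393 = -396)
J = -110642790281/41927820 (J = 1044777/(-396) + 2140256/(-3811620) = 1044777*(-1/396) + 2140256*(-1/3811620) = -348259/132 - 535064/952905 = -110642790281/41927820 ≈ -2638.9)
1/(J + T(1544)) = 1/(-110642790281/41927820 + (803088 + 1544**2 + 3001*1544)) = 1/(-110642790281/41927820 + (803088 + 2383936 + 4633544)) = 1/(-110642790281/41927820 + 7820568) = 1/(327788724611479/41927820) = 41927820/327788724611479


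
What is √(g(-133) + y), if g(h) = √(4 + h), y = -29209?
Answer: √(-29209 + I*√129) ≈ 0.0332 + 170.91*I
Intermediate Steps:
√(g(-133) + y) = √(√(4 - 133) - 29209) = √(√(-129) - 29209) = √(I*√129 - 29209) = √(-29209 + I*√129)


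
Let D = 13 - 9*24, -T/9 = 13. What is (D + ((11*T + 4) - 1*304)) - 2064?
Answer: -3854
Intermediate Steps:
T = -117 (T = -9*13 = -117)
D = -203 (D = 13 - 216 = -203)
(D + ((11*T + 4) - 1*304)) - 2064 = (-203 + ((11*(-117) + 4) - 1*304)) - 2064 = (-203 + ((-1287 + 4) - 304)) - 2064 = (-203 + (-1283 - 304)) - 2064 = (-203 - 1587) - 2064 = -1790 - 2064 = -3854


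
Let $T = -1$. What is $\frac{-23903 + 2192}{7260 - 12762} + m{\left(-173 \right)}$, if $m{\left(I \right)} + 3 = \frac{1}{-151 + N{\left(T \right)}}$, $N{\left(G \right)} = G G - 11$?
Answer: $\frac{39643}{42182} \approx 0.93981$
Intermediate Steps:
$N{\left(G \right)} = -11 + G^{2}$ ($N{\left(G \right)} = G^{2} - 11 = -11 + G^{2}$)
$m{\left(I \right)} = - \frac{484}{161}$ ($m{\left(I \right)} = -3 + \frac{1}{-151 - \left(11 - \left(-1\right)^{2}\right)} = -3 + \frac{1}{-151 + \left(-11 + 1\right)} = -3 + \frac{1}{-151 - 10} = -3 + \frac{1}{-161} = -3 - \frac{1}{161} = - \frac{484}{161}$)
$\frac{-23903 + 2192}{7260 - 12762} + m{\left(-173 \right)} = \frac{-23903 + 2192}{7260 - 12762} - \frac{484}{161} = - \frac{21711}{-5502} - \frac{484}{161} = \left(-21711\right) \left(- \frac{1}{5502}\right) - \frac{484}{161} = \frac{7237}{1834} - \frac{484}{161} = \frac{39643}{42182}$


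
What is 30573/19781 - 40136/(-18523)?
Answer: 1360233895/366403463 ≈ 3.7124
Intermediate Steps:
30573/19781 - 40136/(-18523) = 30573*(1/19781) - 40136*(-1/18523) = 30573/19781 + 40136/18523 = 1360233895/366403463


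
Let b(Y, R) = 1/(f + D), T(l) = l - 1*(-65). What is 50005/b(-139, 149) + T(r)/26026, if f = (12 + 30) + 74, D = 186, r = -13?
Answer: 15116611512/1001 ≈ 1.5102e+7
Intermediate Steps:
T(l) = 65 + l (T(l) = l + 65 = 65 + l)
f = 116 (f = 42 + 74 = 116)
b(Y, R) = 1/302 (b(Y, R) = 1/(116 + 186) = 1/302)
50005/b(-139, 149) + T(r)/26026 = 50005/(1/302) + (65 - 13)/26026 = 50005*302 + 52*(1/26026) = 15101510 + 2/1001 = 15116611512/1001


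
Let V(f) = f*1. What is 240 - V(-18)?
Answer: 258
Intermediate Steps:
V(f) = f
240 - V(-18) = 240 - 1*(-18) = 240 + 18 = 258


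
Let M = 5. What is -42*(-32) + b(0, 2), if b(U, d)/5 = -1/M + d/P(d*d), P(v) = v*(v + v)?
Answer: 21493/16 ≈ 1343.3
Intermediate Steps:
P(v) = 2*v² (P(v) = v*(2*v) = 2*v²)
b(U, d) = -1 + 5/(2*d³) (b(U, d) = 5*(-1/5 + d/((2*(d*d)²))) = 5*(-1*⅕ + d/((2*(d²)²))) = 5*(-⅕ + d/((2*d⁴))) = 5*(-⅕ + d*(1/(2*d⁴))) = 5*(-⅕ + 1/(2*d³)) = -1 + 5/(2*d³))
-42*(-32) + b(0, 2) = -42*(-32) + (-1 + (5/2)/2³) = 1344 + (-1 + (5/2)*(⅛)) = 1344 + (-1 + 5/16) = 1344 - 11/16 = 21493/16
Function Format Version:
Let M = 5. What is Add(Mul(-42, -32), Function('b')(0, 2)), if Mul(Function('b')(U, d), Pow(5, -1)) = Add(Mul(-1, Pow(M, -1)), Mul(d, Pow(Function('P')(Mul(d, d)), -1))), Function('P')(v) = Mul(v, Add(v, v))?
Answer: Rational(21493, 16) ≈ 1343.3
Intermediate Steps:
Function('P')(v) = Mul(2, Pow(v, 2)) (Function('P')(v) = Mul(v, Mul(2, v)) = Mul(2, Pow(v, 2)))
Function('b')(U, d) = Add(-1, Mul(Rational(5, 2), Pow(d, -3))) (Function('b')(U, d) = Mul(5, Add(Mul(-1, Pow(5, -1)), Mul(d, Pow(Mul(2, Pow(Mul(d, d), 2)), -1)))) = Mul(5, Add(Mul(-1, Rational(1, 5)), Mul(d, Pow(Mul(2, Pow(Pow(d, 2), 2)), -1)))) = Mul(5, Add(Rational(-1, 5), Mul(d, Pow(Mul(2, Pow(d, 4)), -1)))) = Mul(5, Add(Rational(-1, 5), Mul(d, Mul(Rational(1, 2), Pow(d, -4))))) = Mul(5, Add(Rational(-1, 5), Mul(Rational(1, 2), Pow(d, -3)))) = Add(-1, Mul(Rational(5, 2), Pow(d, -3))))
Add(Mul(-42, -32), Function('b')(0, 2)) = Add(Mul(-42, -32), Add(-1, Mul(Rational(5, 2), Pow(2, -3)))) = Add(1344, Add(-1, Mul(Rational(5, 2), Rational(1, 8)))) = Add(1344, Add(-1, Rational(5, 16))) = Add(1344, Rational(-11, 16)) = Rational(21493, 16)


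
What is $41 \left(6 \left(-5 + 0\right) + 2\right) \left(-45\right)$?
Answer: $51660$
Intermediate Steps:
$41 \left(6 \left(-5 + 0\right) + 2\right) \left(-45\right) = 41 \left(6 \left(-5\right) + 2\right) \left(-45\right) = 41 \left(-30 + 2\right) \left(-45\right) = 41 \left(-28\right) \left(-45\right) = \left(-1148\right) \left(-45\right) = 51660$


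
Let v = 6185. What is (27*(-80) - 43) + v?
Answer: 3982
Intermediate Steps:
(27*(-80) - 43) + v = (27*(-80) - 43) + 6185 = (-2160 - 43) + 6185 = -2203 + 6185 = 3982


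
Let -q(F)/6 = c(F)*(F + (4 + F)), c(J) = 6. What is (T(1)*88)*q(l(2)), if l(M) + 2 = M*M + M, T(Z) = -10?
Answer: 380160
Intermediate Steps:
l(M) = -2 + M + M² (l(M) = -2 + (M*M + M) = -2 + (M² + M) = -2 + (M + M²) = -2 + M + M²)
q(F) = -144 - 72*F (q(F) = -36*(F + (4 + F)) = -36*(4 + 2*F) = -6*(24 + 12*F) = -144 - 72*F)
(T(1)*88)*q(l(2)) = (-10*88)*(-144 - 72*(-2 + 2 + 2²)) = -880*(-144 - 72*(-2 + 2 + 4)) = -880*(-144 - 72*4) = -880*(-144 - 288) = -880*(-432) = 380160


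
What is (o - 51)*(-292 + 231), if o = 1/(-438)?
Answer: 1362679/438 ≈ 3111.1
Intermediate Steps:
o = -1/438 ≈ -0.0022831
(o - 51)*(-292 + 231) = (-1/438 - 51)*(-292 + 231) = -22339/438*(-61) = 1362679/438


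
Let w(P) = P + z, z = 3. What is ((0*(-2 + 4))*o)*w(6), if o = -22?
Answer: 0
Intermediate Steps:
w(P) = 3 + P (w(P) = P + 3 = 3 + P)
((0*(-2 + 4))*o)*w(6) = ((0*(-2 + 4))*(-22))*(3 + 6) = ((0*2)*(-22))*9 = (0*(-22))*9 = 0*9 = 0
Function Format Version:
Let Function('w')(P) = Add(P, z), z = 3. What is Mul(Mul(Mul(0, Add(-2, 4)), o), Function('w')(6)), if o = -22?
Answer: 0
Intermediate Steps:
Function('w')(P) = Add(3, P) (Function('w')(P) = Add(P, 3) = Add(3, P))
Mul(Mul(Mul(0, Add(-2, 4)), o), Function('w')(6)) = Mul(Mul(Mul(0, Add(-2, 4)), -22), Add(3, 6)) = Mul(Mul(Mul(0, 2), -22), 9) = Mul(Mul(0, -22), 9) = Mul(0, 9) = 0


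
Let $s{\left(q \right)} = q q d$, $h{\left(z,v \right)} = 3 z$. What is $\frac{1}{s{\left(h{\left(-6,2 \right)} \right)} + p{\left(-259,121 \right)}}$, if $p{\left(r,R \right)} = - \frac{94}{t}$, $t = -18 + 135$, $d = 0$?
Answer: $- \frac{117}{94} \approx -1.2447$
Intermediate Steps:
$t = 117$
$p{\left(r,R \right)} = - \frac{94}{117}$
$s{\left(q \right)} = 0$ ($s{\left(q \right)} = q q 0 = q^{2} \cdot 0 = 0$)
$\frac{1}{s{\left(h{\left(-6,2 \right)} \right)} + p{\left(-259,121 \right)}} = \frac{1}{0 - \frac{94}{117}} = \frac{1}{- \frac{94}{117}} = - \frac{117}{94}$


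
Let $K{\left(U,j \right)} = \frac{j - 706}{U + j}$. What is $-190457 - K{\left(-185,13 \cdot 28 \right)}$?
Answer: $- \frac{34091461}{179} \approx -1.9046 \cdot 10^{5}$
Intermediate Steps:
$K{\left(U,j \right)} = \frac{-706 + j}{U + j}$
$-190457 - K{\left(-185,13 \cdot 28 \right)} = -190457 - \frac{-706 + 13 \cdot 28}{-185 + 13 \cdot 28} = -190457 - \frac{-706 + 364}{-185 + 364} = -190457 - \frac{1}{179} \left(-342\right) = -190457 - - \frac{342}{179} = -190457 + \frac{342}{179} = - \frac{34091461}{179}$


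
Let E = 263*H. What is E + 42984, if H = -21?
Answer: 37461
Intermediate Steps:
E = -5523 (E = 263*(-21) = -5523)
E + 42984 = -5523 + 42984 = 37461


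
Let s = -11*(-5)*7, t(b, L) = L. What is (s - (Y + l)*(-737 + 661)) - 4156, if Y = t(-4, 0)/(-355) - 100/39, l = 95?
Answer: 126911/39 ≈ 3254.1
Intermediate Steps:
s = 385 (s = 55*7 = 385)
Y = -100/39 (Y = 0/(-355) - 100/39 = 0*(-1/355) - 100*1/39 = 0 - 100/39 = -100/39 ≈ -2.5641)
(s - (Y + l)*(-737 + 661)) - 4156 = (385 - (-100/39 + 95)*(-737 + 661)) - 4156 = (385 - 3605*(-76)/39) - 4156 = (385 - 1*(-273980/39)) - 4156 = (385 + 273980/39) - 4156 = 288995/39 - 4156 = 126911/39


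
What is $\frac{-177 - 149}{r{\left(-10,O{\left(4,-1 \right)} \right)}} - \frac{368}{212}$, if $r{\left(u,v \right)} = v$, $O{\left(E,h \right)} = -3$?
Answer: $\frac{17002}{159} \approx 106.93$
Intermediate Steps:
$\frac{-177 - 149}{r{\left(-10,O{\left(4,-1 \right)} \right)}} - \frac{368}{212} = \frac{-177 - 149}{-3} - \frac{368}{212} = \left(-326\right) \left(- \frac{1}{3}\right) - \frac{92}{53} = \frac{326}{3} - \frac{92}{53} = \frac{17002}{159}$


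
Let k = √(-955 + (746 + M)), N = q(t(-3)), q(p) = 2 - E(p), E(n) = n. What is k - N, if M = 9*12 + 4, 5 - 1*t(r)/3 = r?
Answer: 22 + I*√97 ≈ 22.0 + 9.8489*I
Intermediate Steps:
t(r) = 15 - 3*r
q(p) = 2 - p
M = 112 (M = 108 + 4 = 112)
N = -22 (N = 2 - (15 - 3*(-3)) = 2 - (15 + 9) = 2 - 1*24 = 2 - 24 = -22)
k = I*√97 (k = √(-955 + (746 + 112)) = √(-955 + 858) = √(-97) = I*√97 ≈ 9.8489*I)
k - N = I*√97 - 1*(-22) = I*√97 + 22 = 22 + I*√97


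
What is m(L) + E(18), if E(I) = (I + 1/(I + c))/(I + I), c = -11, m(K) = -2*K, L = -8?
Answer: 4159/252 ≈ 16.504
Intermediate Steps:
E(I) = (I + 1/(-11 + I))/(2*I) (E(I) = (I + 1/(I - 11))/(I + I) = (I + 1/(-11 + I))/((2*I)) = (I + 1/(-11 + I))*(1/(2*I)) = (I + 1/(-11 + I))/(2*I))
m(L) + E(18) = -2*(-8) + (½)*(1 + 18² - 11*18)/(18*(-11 + 18)) = 16 + (½)*(1/18)*(1 + 324 - 198)/7 = 16 + (½)*(1/18)*(⅐)*127 = 16 + 127/252 = 4159/252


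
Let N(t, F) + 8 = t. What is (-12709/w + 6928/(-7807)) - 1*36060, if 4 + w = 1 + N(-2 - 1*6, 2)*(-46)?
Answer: -206458765247/5722531 ≈ -36078.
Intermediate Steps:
N(t, F) = -8 + t
w = 733 (w = -4 + (1 + (-8 + (-2 - 1*6))*(-46)) = -4 + (1 + (-8 + (-2 - 6))*(-46)) = -4 + (1 + (-8 - 8)*(-46)) = -4 + (1 - 16*(-46)) = -4 + (1 + 736) = -4 + 737 = 733)
(-12709/w + 6928/(-7807)) - 1*36060 = (-12709/733 + 6928/(-7807)) - 1*36060 = (-12709*1/733 + 6928*(-1/7807)) - 36060 = (-12709/733 - 6928/7807) - 36060 = -104297387/5722531 - 36060 = -206458765247/5722531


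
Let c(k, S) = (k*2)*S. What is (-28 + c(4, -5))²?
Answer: 4624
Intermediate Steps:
c(k, S) = 2*S*k (c(k, S) = (2*k)*S = 2*S*k)
(-28 + c(4, -5))² = (-28 + 2*(-5)*4)² = (-28 - 40)² = (-68)² = 4624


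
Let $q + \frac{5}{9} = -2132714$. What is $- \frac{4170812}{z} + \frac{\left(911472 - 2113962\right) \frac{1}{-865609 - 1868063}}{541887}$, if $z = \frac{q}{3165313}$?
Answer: $\frac{9778278825816598839057947}{1579639096456829588} \approx 6.1902 \cdot 10^{6}$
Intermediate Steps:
$q = - \frac{19194431}{9}$ ($q = - \frac{5}{9} - 2132714 = - \frac{19194431}{9} \approx -2.1327 \cdot 10^{6}$)
$z = - \frac{19194431}{28487817}$ ($z = - \frac{19194431}{9 \cdot 3165313} = \left(- \frac{19194431}{9}\right) \frac{1}{3165313} = - \frac{19194431}{28487817} \approx -0.67378$)
$- \frac{4170812}{z} + \frac{\left(911472 - 2113962\right) \frac{1}{-865609 - 1868063}}{541887} = - \frac{4170812}{- \frac{19194431}{28487817}} + \frac{\left(911472 - 2113962\right) \frac{1}{-865609 - 1868063}}{541887} = \left(-4170812\right) \left(- \frac{28487817}{19194431}\right) + - \frac{1202490}{-2733672} \cdot \frac{1}{541887} = \frac{118817328997404}{19194431} + \left(-1202490\right) \left(- \frac{1}{2733672}\right) \frac{1}{541887} = \frac{118817328997404}{19194431} + \frac{200415}{455612} \cdot \frac{1}{541887} = \frac{118817328997404}{19194431} + \frac{66805}{82296739948} = \frac{9778278825816598839057947}{1579639096456829588}$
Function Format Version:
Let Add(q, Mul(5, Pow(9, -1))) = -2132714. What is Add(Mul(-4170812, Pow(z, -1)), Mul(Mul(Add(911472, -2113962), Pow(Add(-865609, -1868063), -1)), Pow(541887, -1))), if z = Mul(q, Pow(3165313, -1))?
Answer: Rational(9778278825816598839057947, 1579639096456829588) ≈ 6.1902e+6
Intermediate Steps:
q = Rational(-19194431, 9) (q = Add(Rational(-5, 9), -2132714) = Rational(-19194431, 9) ≈ -2.1327e+6)
z = Rational(-19194431, 28487817) (z = Mul(Rational(-19194431, 9), Pow(3165313, -1)) = Mul(Rational(-19194431, 9), Rational(1, 3165313)) = Rational(-19194431, 28487817) ≈ -0.67378)
Add(Mul(-4170812, Pow(z, -1)), Mul(Mul(Add(911472, -2113962), Pow(Add(-865609, -1868063), -1)), Pow(541887, -1))) = Add(Mul(-4170812, Pow(Rational(-19194431, 28487817), -1)), Mul(Mul(Add(911472, -2113962), Pow(Add(-865609, -1868063), -1)), Pow(541887, -1))) = Add(Mul(-4170812, Rational(-28487817, 19194431)), Mul(Mul(-1202490, Pow(-2733672, -1)), Rational(1, 541887))) = Add(Rational(118817328997404, 19194431), Mul(Mul(-1202490, Rational(-1, 2733672)), Rational(1, 541887))) = Add(Rational(118817328997404, 19194431), Mul(Rational(200415, 455612), Rational(1, 541887))) = Add(Rational(118817328997404, 19194431), Rational(66805, 82296739948)) = Rational(9778278825816598839057947, 1579639096456829588)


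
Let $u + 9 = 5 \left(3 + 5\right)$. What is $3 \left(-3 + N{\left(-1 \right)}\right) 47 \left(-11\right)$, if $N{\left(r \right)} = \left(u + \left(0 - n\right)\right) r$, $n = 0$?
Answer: $52734$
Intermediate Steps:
$u = 31$ ($u = -9 + 5 \left(3 + 5\right) = -9 + 5 \cdot 8 = -9 + 40 = 31$)
$N{\left(r \right)} = 31 r$ ($N{\left(r \right)} = \left(31 + \left(0 - 0\right)\right) r = \left(31 + \left(0 + 0\right)\right) r = \left(31 + 0\right) r = 31 r$)
$3 \left(-3 + N{\left(-1 \right)}\right) 47 \left(-11\right) = 3 \left(-3 + 31 \left(-1\right)\right) 47 \left(-11\right) = 3 \left(-3 - 31\right) 47 \left(-11\right) = 3 \left(-34\right) 47 \left(-11\right) = \left(-102\right) 47 \left(-11\right) = \left(-4794\right) \left(-11\right) = 52734$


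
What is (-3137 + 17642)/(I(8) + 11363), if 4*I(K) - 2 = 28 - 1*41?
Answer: 19340/15147 ≈ 1.2768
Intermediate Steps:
I(K) = -11/4 (I(K) = ½ + (28 - 1*41)/4 = ½ + (28 - 41)/4 = ½ + (¼)*(-13) = ½ - 13/4 = -11/4)
(-3137 + 17642)/(I(8) + 11363) = (-3137 + 17642)/(-11/4 + 11363) = 14505/(45441/4) = 14505*(4/45441) = 19340/15147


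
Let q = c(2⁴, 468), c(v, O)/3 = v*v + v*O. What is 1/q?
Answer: 1/23232 ≈ 4.3044e-5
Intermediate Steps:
c(v, O) = 3*v² + 3*O*v (c(v, O) = 3*(v*v + v*O) = 3*(v² + O*v) = 3*v² + 3*O*v)
q = 23232 (q = 3*2⁴*(468 + 2⁴) = 3*16*(468 + 16) = 3*16*484 = 23232)
1/q = 1/23232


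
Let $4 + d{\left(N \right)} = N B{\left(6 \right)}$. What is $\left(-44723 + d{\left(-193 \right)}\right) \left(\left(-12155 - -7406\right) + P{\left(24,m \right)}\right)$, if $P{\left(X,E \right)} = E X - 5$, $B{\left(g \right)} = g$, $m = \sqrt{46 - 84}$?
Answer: $218137290 - 1101240 i \sqrt{38} \approx 2.1814 \cdot 10^{8} - 6.7885 \cdot 10^{6} i$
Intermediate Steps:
$m = i \sqrt{38}$ ($m = \sqrt{-38} = i \sqrt{38} \approx 6.1644 i$)
$P{\left(X,E \right)} = -5 + E X$
$d{\left(N \right)} = -4 + 6 N$ ($d{\left(N \right)} = -4 + N 6 = -4 + 6 N$)
$\left(-44723 + d{\left(-193 \right)}\right) \left(\left(-12155 - -7406\right) + P{\left(24,m \right)}\right) = \left(-44723 + \left(-4 + 6 \left(-193\right)\right)\right) \left(\left(-12155 - -7406\right) - \left(5 - i \sqrt{38} \cdot 24\right)\right) = \left(-44723 - 1162\right) \left(\left(-12155 + 7406\right) - \left(5 - 24 i \sqrt{38}\right)\right) = \left(-44723 - 1162\right) \left(-4749 - \left(5 - 24 i \sqrt{38}\right)\right) = - 45885 \left(-4754 + 24 i \sqrt{38}\right) = 218137290 - 1101240 i \sqrt{38}$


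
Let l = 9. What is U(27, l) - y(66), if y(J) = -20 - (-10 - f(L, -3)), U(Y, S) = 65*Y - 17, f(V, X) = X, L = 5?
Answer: 1751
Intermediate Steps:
U(Y, S) = -17 + 65*Y
y(J) = -13 (y(J) = -20 - (-10 - 1*(-3)) = -20 - (-10 + 3) = -20 - 1*(-7) = -20 + 7 = -13)
U(27, l) - y(66) = (-17 + 65*27) - 1*(-13) = (-17 + 1755) + 13 = 1738 + 13 = 1751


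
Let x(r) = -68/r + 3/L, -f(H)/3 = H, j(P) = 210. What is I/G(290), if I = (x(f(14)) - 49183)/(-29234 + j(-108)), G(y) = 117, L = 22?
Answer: 22721735/1568863296 ≈ 0.014483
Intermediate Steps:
f(H) = -3*H
x(r) = 3/22 - 68/r (x(r) = -68/r + 3/22 = 3/22 - 68/r)
I = 22721735/13409088 (I = ((3/22 - 68/((-3*14))) - 49183)/(-29234 + 210) = ((3/22 - 68/(-42)) - 49183)/(-29024) = ((3/22 - 68*(-1/42)) - 49183)*(-1/29024) = ((3/22 + 34/21) - 49183)*(-1/29024) = (811/462 - 49183)*(-1/29024) = -22721735/462*(-1/29024) = 22721735/13409088 ≈ 1.6945)
I/G(290) = (22721735/13409088)/117 = (22721735/13409088)*(1/117) = 22721735/1568863296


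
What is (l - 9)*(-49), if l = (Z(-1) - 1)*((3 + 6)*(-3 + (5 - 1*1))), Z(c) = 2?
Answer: 0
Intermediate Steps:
l = 9 (l = (2 - 1)*((3 + 6)*(-3 + (5 - 1*1))) = 1*(9*(-3 + (5 - 1))) = 1*(9*(-3 + 4)) = 1*(9*1) = 1*9 = 9)
(l - 9)*(-49) = (9 - 9)*(-49) = 0*(-49) = 0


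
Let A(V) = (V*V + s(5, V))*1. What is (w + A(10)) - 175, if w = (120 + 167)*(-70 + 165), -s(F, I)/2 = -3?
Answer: 27196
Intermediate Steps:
s(F, I) = 6 (s(F, I) = -2*(-3) = 6)
w = 27265 (w = 287*95 = 27265)
A(V) = 6 + V² (A(V) = (V*V + 6)*1 = (V² + 6)*1 = (6 + V²)*1 = 6 + V²)
(w + A(10)) - 175 = (27265 + (6 + 10²)) - 175 = (27265 + (6 + 100)) - 175 = (27265 + 106) - 175 = 27371 - 175 = 27196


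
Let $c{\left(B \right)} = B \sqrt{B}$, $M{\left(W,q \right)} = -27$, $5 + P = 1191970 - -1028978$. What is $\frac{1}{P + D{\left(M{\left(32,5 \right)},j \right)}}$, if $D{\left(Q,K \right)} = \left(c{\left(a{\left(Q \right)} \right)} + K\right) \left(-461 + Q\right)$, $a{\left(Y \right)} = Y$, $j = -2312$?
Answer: $\frac{3349199}{11221821329953} - \frac{39528 i \sqrt{3}}{11221821329953} \approx 2.9845 \cdot 10^{-7} - 6.101 \cdot 10^{-9} i$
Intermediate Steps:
$P = 2220943$ ($P = -5 + \left(1191970 - -1028978\right) = -5 + \left(1191970 + 1028978\right) = -5 + 2220948 = 2220943$)
$c{\left(B \right)} = B^{\frac{3}{2}}$
$D{\left(Q,K \right)} = \left(-461 + Q\right) \left(K + Q^{\frac{3}{2}}\right)$ ($D{\left(Q,K \right)} = \left(Q^{\frac{3}{2}} + K\right) \left(-461 + Q\right) = \left(K + Q^{\frac{3}{2}}\right) \left(-461 + Q\right) = \left(-461 + Q\right) \left(K + Q^{\frac{3}{2}}\right)$)
$\frac{1}{P + D{\left(M{\left(32,5 \right)},j \right)}} = \frac{1}{2220943 - \left(-1128256 - 37341 i \sqrt{3} - 2187 i \sqrt{3}\right)} = \frac{1}{2220943 + \left(2187 i \sqrt{3} + 1065832 - 461 \left(- 81 i \sqrt{3}\right) + 62424\right)} = \frac{1}{2220943 + \left(2187 i \sqrt{3} + 1065832 + 37341 i \sqrt{3} + 62424\right)} = \frac{1}{2220943 + \left(1128256 + 39528 i \sqrt{3}\right)} = \frac{1}{3349199 + 39528 i \sqrt{3}}$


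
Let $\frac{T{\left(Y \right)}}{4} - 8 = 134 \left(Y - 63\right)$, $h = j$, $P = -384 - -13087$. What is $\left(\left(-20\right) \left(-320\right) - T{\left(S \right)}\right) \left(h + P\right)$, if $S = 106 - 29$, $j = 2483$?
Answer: $-17251296$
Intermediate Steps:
$S = 77$
$P = 12703$ ($P = -384 + 13087 = 12703$)
$h = 2483$
$T{\left(Y \right)} = -33736 + 536 Y$ ($T{\left(Y \right)} = 32 + 4 \cdot 134 \left(Y - 63\right) = 32 + 4 \cdot 134 \left(-63 + Y\right) = 32 + 4 \left(-8442 + 134 Y\right) = 32 + \left(-33768 + 536 Y\right) = -33736 + 536 Y$)
$\left(\left(-20\right) \left(-320\right) - T{\left(S \right)}\right) \left(h + P\right) = \left(\left(-20\right) \left(-320\right) - \left(-33736 + 536 \cdot 77\right)\right) \left(2483 + 12703\right) = \left(6400 - \left(-33736 + 41272\right)\right) 15186 = \left(6400 - 7536\right) 15186 = \left(-1136\right) 15186 = -17251296$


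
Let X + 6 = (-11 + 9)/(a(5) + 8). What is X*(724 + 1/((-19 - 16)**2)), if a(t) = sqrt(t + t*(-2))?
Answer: 1773802*(-3*sqrt(5) + 25*I)/(1225*(sqrt(5) - 8*I)) ≈ -4511.9 + 46.925*I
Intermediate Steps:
a(t) = sqrt(-t) (a(t) = sqrt(t - 2*t) = sqrt(-t))
X = -6 - 2/(8 + I*sqrt(5)) (X = -6 + (-11 + 9)/(sqrt(-1*5) + 8) = -6 - 2/(sqrt(-5) + 8) = -6 - 2/(I*sqrt(5) + 8) = -6 - 2/(8 + I*sqrt(5)) ≈ -6.2319 + 0.064814*I)
X*(724 + 1/((-19 - 16)**2)) = (2*(-3*sqrt(5) + 25*I)/(sqrt(5) - 8*I))*(724 + 1/((-19 - 16)**2)) = (2*(-3*sqrt(5) + 25*I)/(sqrt(5) - 8*I))*(724 + 1/((-35)**2)) = (2*(-3*sqrt(5) + 25*I)/(sqrt(5) - 8*I))*(724 + 1/1225) = (2*(-3*sqrt(5) + 25*I)/(sqrt(5) - 8*I))*(886901/1225) = 1773802*(-3*sqrt(5) + 25*I)/(1225*(sqrt(5) - 8*I))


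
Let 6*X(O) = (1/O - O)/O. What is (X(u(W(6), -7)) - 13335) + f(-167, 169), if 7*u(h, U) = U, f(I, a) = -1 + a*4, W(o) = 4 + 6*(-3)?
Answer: -12660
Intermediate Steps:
W(o) = -14 (W(o) = 4 - 18 = -14)
f(I, a) = -1 + 4*a
u(h, U) = U/7
X(O) = (1/O - O)/(6*O) (X(O) = ((1/O - O)/O)/6 = (1/O - O)/(6*O))
(X(u(W(6), -7)) - 13335) + f(-167, 169) = ((1 - ((⅐)*(-7))²)/(6*((⅐)*(-7))²) - 13335) + (-1 + 4*169) = ((⅙)*(1 - 1*(-1)²)/(-1)² - 13335) + (-1 + 676) = ((⅙)*1*(1 - 1*1) - 13335) + 675 = ((⅙)*1*(1 - 1) - 13335) + 675 = ((⅙)*1*0 - 13335) + 675 = (0 - 13335) + 675 = -13335 + 675 = -12660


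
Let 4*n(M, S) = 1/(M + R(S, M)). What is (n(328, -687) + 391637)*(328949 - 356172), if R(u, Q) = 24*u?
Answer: -689161561029417/64640 ≈ -1.0662e+10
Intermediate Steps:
n(M, S) = 1/(4*(M + 24*S))
(n(328, -687) + 391637)*(328949 - 356172) = (1/(4*(328 + 24*(-687))) + 391637)*(328949 - 356172) = (1/(4*(328 - 16488)) + 391637)*(-27223) = ((¼)/(-16160) + 391637)*(-27223) = ((¼)*(-1/16160) + 391637)*(-27223) = (-1/64640 + 391637)*(-27223) = (25315415679/64640)*(-27223) = -689161561029417/64640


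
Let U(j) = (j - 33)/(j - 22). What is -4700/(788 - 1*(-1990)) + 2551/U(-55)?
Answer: 24784573/11112 ≈ 2230.4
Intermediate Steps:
U(j) = (-33 + j)/(-22 + j)
-4700/(788 - 1*(-1990)) + 2551/U(-55) = -4700/(788 - 1*(-1990)) + 2551/(((-33 - 55)/(-22 - 55))) = -4700/(788 + 1990) + 2551/((-88/(-77))) = -4700/2778 + 2551/((-1/77*(-88))) = -4700*1/2778 + 2551/(8/7) = -2350/1389 + 2551*(7/8) = -2350/1389 + 17857/8 = 24784573/11112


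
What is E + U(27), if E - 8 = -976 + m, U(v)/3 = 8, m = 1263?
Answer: 319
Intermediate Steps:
U(v) = 24 (U(v) = 3*8 = 24)
E = 295 (E = 8 + (-976 + 1263) = 8 + 287 = 295)
E + U(27) = 295 + 24 = 319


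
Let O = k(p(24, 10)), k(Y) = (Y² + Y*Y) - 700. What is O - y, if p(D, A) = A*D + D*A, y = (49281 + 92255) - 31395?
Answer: 349959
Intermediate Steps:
y = 110141 (y = 141536 - 31395 = 110141)
p(D, A) = 2*A*D (p(D, A) = A*D + A*D = 2*A*D)
k(Y) = -700 + 2*Y² (k(Y) = (Y² + Y²) - 700 = 2*Y² - 700 = -700 + 2*Y²)
O = 460100 (O = -700 + 2*(2*10*24)² = -700 + 2*480² = -700 + 2*230400 = -700 + 460800 = 460100)
O - y = 460100 - 1*110141 = 460100 - 110141 = 349959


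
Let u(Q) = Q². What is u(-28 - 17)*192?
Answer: 388800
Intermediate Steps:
u(-28 - 17)*192 = (-28 - 17)²*192 = (-45)²*192 = 2025*192 = 388800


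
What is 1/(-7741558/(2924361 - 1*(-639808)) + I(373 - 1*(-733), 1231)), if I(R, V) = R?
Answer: 3564169/3934229356 ≈ 0.00090594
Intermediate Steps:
1/(-7741558/(2924361 - 1*(-639808)) + I(373 - 1*(-733), 1231)) = 1/(-7741558/(2924361 - 1*(-639808)) + (373 - 1*(-733))) = 1/(-7741558/(2924361 + 639808) + (373 + 733)) = 1/(-7741558/3564169 + 1106) = 1/(3934229356/3564169) = 3564169/3934229356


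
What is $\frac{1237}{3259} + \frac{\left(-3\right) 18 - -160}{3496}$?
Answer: $\frac{2335003}{5696732} \approx 0.40988$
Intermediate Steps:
$\frac{1237}{3259} + \frac{\left(-3\right) 18 - -160}{3496} = 1237 \cdot \frac{1}{3259} + \left(-54 + 160\right) \frac{1}{3496} = \frac{1237}{3259} + 106 \cdot \frac{1}{3496} = \frac{1237}{3259} + \frac{53}{1748} = \frac{2335003}{5696732}$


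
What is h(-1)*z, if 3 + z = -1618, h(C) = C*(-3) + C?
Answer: -3242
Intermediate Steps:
h(C) = -2*C (h(C) = -3*C + C = -2*C)
z = -1621 (z = -3 - 1618 = -1621)
h(-1)*z = -2*(-1)*(-1621) = 2*(-1621) = -3242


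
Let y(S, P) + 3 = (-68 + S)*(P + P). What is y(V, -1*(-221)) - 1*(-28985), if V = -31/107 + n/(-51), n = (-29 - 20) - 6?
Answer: -232850/321 ≈ -725.39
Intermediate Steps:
n = -55 (n = -49 - 6 = -55)
V = 4304/5457 (V = -31/107 - 55/(-51) = -31*1/107 - 55*(-1/51) = -31/107 + 55/51 = 4304/5457 ≈ 0.78871)
y(S, P) = -3 + 2*P*(-68 + S) (y(S, P) = -3 + (-68 + S)*(P + P) = -3 + (-68 + S)*(2*P) = -3 + 2*P*(-68 + S))
y(V, -1*(-221)) - 1*(-28985) = (-3 - (-136)*(-221) + 2*(-1*(-221))*(4304/5457)) - 1*(-28985) = (-3 - 136*221 + 2*221*(4304/5457)) + 28985 = (-3 - 30056 + 111904/321) + 28985 = -9537035/321 + 28985 = -232850/321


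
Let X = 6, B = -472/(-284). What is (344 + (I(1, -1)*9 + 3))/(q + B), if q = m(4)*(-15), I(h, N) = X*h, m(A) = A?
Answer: -28471/4142 ≈ -6.8737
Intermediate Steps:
B = 118/71 (B = -472*(-1/284) = 118/71 ≈ 1.6620)
I(h, N) = 6*h
q = -60 (q = 4*(-15) = -60)
(344 + (I(1, -1)*9 + 3))/(q + B) = (344 + ((6*1)*9 + 3))/(-60 + 118/71) = (344 + (6*9 + 3))/(-4142/71) = (344 + (54 + 3))*(-71/4142) = (344 + 57)*(-71/4142) = 401*(-71/4142) = -28471/4142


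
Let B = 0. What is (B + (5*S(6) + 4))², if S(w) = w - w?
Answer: 16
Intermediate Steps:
S(w) = 0
(B + (5*S(6) + 4))² = (0 + (5*0 + 4))² = (0 + (0 + 4))² = (0 + 4)² = 4² = 16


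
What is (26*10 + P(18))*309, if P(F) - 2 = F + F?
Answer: 92082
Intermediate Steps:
P(F) = 2 + 2*F (P(F) = 2 + (F + F) = 2 + 2*F)
(26*10 + P(18))*309 = (26*10 + (2 + 2*18))*309 = (260 + (2 + 36))*309 = (260 + 38)*309 = 298*309 = 92082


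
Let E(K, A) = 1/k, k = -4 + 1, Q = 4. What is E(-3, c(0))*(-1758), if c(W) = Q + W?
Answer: 586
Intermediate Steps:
c(W) = 4 + W
k = -3
E(K, A) = -⅓ (E(K, A) = 1/(-3) = -⅓)
E(-3, c(0))*(-1758) = -⅓*(-1758) = 586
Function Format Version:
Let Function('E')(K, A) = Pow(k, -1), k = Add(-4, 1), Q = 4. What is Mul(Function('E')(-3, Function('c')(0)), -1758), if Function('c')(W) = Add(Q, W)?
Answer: 586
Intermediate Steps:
Function('c')(W) = Add(4, W)
k = -3
Function('E')(K, A) = Rational(-1, 3) (Function('E')(K, A) = Pow(-3, -1) = Rational(-1, 3))
Mul(Function('E')(-3, Function('c')(0)), -1758) = Mul(Rational(-1, 3), -1758) = 586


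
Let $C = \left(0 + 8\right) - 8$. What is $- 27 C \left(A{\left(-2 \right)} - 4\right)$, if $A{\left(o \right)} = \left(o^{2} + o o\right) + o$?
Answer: $0$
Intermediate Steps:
$A{\left(o \right)} = o + 2 o^{2}$ ($A{\left(o \right)} = \left(o^{2} + o^{2}\right) + o = 2 o^{2} + o = o + 2 o^{2}$)
$C = 0$ ($C = 8 - 8 = 0$)
$- 27 C \left(A{\left(-2 \right)} - 4\right) = - 27 \cdot 0 \left(- 2 \left(1 + 2 \left(-2\right)\right) - 4\right) = - 27 \cdot 0 \left(- 2 \left(1 - 4\right) - 4\right) = - 27 \cdot 0 \left(\left(-2\right) \left(-3\right) - 4\right) = - 27 \cdot 0 \left(6 - 4\right) = - 27 \cdot 0 \cdot 2 = \left(-27\right) 0 = 0$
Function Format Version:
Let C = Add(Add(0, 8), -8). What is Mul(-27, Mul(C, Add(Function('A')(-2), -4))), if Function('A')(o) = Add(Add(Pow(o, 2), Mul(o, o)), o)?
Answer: 0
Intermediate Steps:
Function('A')(o) = Add(o, Mul(2, Pow(o, 2))) (Function('A')(o) = Add(Add(Pow(o, 2), Pow(o, 2)), o) = Add(Mul(2, Pow(o, 2)), o) = Add(o, Mul(2, Pow(o, 2))))
C = 0 (C = Add(8, -8) = 0)
Mul(-27, Mul(C, Add(Function('A')(-2), -4))) = Mul(-27, Mul(0, Add(Mul(-2, Add(1, Mul(2, -2))), -4))) = Mul(-27, Mul(0, Add(Mul(-2, Add(1, -4)), -4))) = Mul(-27, Mul(0, Add(Mul(-2, -3), -4))) = Mul(-27, Mul(0, Add(6, -4))) = Mul(-27, Mul(0, 2)) = Mul(-27, 0) = 0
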